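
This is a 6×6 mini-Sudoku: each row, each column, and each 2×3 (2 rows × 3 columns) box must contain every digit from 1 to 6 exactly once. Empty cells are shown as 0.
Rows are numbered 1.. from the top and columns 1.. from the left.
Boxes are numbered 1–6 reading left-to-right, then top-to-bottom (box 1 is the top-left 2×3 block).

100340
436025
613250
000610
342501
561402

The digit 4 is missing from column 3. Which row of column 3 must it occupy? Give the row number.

Consider where 4 can go in column 3.
row 1, column 3 is out (row 1 already has a 4).
So the only cell in column 3 that can hold 4 is row 4, column 3.
That is row 4.

4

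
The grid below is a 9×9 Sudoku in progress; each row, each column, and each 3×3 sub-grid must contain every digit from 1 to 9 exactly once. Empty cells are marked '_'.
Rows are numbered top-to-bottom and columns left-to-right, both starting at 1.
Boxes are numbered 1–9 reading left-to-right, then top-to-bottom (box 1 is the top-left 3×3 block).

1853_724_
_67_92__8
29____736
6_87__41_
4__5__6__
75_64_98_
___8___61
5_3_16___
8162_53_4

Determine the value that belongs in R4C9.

5

Cell R4C9 itself could take any of {2, 3, 5} by direct elimination.
Consider where 5 can go in box 6.
R5C8 is out (row 5 already has a 5).
R5C9 is out (row 5 already has a 5).
R6C9 is out (row 6 already has a 5).
So the only cell in box 6 that can hold 5 is R4C9.
Therefore R4C9 = 5.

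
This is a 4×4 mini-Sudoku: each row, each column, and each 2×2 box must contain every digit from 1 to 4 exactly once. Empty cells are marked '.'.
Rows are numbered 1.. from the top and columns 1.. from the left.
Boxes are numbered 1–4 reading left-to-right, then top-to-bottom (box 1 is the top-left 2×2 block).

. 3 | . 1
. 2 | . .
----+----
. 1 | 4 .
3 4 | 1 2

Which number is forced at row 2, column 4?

4

Cell row 2, column 4 itself could take any of {3, 4} by direct elimination.
Consider where 4 can go in column 4.
row 3, column 4 is out (row 3 already has a 4).
So the only cell in column 4 that can hold 4 is row 2, column 4.
Therefore row 2, column 4 = 4.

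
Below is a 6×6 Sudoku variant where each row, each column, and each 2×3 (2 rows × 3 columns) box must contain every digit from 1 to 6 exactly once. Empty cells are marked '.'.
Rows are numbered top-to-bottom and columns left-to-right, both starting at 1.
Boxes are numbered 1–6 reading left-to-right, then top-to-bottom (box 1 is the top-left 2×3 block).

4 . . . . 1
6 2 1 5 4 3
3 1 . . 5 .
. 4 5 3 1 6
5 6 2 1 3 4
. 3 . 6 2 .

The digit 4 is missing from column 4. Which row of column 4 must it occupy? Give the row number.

Consider where 4 can go in column 4.
R1C4 is out (row 1 already has a 4).
So the only cell in column 4 that can hold 4 is R3C4.
That is row 3.

3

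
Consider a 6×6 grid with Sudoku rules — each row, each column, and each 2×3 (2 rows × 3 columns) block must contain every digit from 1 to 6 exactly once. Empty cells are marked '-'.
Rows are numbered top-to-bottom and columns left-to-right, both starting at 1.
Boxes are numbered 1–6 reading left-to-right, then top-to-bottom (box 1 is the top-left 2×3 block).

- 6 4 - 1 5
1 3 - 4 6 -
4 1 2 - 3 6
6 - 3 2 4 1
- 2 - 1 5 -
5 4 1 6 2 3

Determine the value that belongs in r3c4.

5

Row 3 already contains {1, 2, 3, 4, 6}.
Column 4 already contains {1, 2, 4, 6}.
Its 2×3 block (box 4) already contains {1, 2, 3, 4, 6}.
The only value from 1–6 not eliminated is 5, so r3c4 = 5.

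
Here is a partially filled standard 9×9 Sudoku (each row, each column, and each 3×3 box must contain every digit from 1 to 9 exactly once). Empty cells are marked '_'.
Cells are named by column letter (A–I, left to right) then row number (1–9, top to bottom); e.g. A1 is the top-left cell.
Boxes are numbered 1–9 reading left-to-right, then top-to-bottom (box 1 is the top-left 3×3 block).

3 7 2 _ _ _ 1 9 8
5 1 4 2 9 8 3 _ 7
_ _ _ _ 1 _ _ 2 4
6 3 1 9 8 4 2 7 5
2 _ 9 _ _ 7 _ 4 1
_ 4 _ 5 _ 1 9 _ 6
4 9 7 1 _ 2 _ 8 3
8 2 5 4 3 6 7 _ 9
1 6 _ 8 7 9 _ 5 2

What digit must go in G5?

8

Row 5 already contains {1, 2, 4, 7, 9}.
Column G already contains {1, 2, 3, 7, 9}.
Its 3×3 block (box 6) already contains {1, 2, 4, 5, 6, 7, 9}.
The only value from 1–9 not eliminated is 8, so G5 = 8.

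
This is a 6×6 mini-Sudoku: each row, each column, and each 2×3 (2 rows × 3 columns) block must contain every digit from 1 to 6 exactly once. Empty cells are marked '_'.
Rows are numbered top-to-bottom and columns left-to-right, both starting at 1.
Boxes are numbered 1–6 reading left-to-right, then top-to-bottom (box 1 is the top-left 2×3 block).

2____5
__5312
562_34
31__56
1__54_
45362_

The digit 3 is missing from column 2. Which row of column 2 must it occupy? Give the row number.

1

Consider where 3 can go in column 2.
R2C2 is out (row 2 already has a 3).
R5C2 is out (box 5 already has a 3).
So the only cell in column 2 that can hold 3 is R1C2.
That is row 1.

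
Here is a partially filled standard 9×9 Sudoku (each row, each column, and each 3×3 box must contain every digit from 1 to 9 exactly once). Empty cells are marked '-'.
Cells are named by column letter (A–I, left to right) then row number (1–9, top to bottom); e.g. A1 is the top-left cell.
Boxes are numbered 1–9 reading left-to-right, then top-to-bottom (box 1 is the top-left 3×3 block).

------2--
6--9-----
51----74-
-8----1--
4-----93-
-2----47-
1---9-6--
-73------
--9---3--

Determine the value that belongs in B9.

6

Cell B9 itself could take any of {4, 5, 6} by direct elimination.
Consider where 6 can go in box 7.
B7 is out (row 7 already has a 6).
C7 is out (row 7 already has a 6).
A8 is out (column A already has a 6).
A9 is out (column A already has a 6).
So the only cell in box 7 that can hold 6 is B9.
Therefore B9 = 6.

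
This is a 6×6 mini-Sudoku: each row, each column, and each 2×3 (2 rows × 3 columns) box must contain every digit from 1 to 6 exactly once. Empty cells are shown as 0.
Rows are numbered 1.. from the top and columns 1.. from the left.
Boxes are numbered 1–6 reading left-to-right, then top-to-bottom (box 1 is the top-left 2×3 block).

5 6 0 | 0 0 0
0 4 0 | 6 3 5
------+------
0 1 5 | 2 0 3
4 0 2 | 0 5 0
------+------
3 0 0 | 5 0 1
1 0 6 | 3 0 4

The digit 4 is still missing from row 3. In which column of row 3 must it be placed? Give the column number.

5

Consider where 4 can go in row 3.
row 3, column 1 is out (column 1 already has a 4).
So the only cell in row 3 that can hold 4 is row 3, column 5.
That is column 5.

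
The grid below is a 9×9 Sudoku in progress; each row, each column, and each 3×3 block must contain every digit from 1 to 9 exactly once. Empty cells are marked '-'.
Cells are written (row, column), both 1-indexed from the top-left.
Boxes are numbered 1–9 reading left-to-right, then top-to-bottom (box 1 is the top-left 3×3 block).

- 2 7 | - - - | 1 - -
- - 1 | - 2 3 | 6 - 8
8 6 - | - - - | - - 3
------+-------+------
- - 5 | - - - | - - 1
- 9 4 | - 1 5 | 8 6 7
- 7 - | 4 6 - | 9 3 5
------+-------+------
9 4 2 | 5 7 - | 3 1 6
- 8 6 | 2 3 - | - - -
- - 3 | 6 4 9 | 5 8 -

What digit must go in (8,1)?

5

Cell (8,1) itself could take any of {1, 5, 7} by direct elimination.
Consider where 5 can go in box 7.
(9,1) is out (row 9 already has a 5).
(9,2) is out (row 9 already has a 5).
So the only cell in box 7 that can hold 5 is (8,1).
Therefore (8,1) = 5.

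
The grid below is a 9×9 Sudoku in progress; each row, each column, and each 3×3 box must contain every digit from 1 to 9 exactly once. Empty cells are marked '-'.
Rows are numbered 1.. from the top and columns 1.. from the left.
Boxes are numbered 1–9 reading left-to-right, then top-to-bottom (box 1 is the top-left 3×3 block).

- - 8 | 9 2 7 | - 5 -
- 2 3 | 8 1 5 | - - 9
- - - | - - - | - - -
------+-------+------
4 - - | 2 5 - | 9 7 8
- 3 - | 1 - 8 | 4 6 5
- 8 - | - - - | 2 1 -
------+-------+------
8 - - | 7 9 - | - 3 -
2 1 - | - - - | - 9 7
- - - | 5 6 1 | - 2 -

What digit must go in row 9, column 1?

Cell row 9, column 1 itself could take any of {3, 7, 9} by direct elimination.
Consider where 3 can go in box 7.
row 7, column 2 is out (row 7 already has a 3).
row 7, column 3 is out (row 7 already has a 3).
row 8, column 3 is out (column 3 already has a 3).
row 9, column 2 is out (column 2 already has a 3).
row 9, column 3 is out (column 3 already has a 3).
So the only cell in box 7 that can hold 3 is row 9, column 1.
Therefore row 9, column 1 = 3.

3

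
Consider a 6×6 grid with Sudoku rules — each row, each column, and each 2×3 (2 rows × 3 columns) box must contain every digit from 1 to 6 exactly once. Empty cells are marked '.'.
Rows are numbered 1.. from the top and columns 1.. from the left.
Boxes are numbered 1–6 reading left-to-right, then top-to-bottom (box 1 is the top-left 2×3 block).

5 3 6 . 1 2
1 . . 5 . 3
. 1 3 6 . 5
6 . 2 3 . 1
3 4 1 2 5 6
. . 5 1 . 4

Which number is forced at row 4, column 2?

5

Row 4 already contains {1, 2, 3, 6}.
Column 2 already contains {1, 3, 4}.
Its 2×3 block (box 3) already contains {1, 2, 3, 6}.
The only value from 1–6 not eliminated is 5, so row 4, column 2 = 5.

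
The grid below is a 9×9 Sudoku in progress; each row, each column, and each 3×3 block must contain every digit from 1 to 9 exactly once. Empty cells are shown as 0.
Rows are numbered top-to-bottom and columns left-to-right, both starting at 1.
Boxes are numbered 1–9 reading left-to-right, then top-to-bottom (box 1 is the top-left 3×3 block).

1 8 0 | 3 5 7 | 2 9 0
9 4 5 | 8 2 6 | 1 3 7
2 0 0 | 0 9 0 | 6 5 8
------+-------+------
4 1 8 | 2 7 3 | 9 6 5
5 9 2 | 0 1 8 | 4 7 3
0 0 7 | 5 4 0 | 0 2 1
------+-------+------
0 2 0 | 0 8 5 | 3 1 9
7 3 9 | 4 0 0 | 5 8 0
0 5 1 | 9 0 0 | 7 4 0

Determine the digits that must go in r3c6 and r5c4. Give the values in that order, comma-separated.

4,6

For r3c6:
  Consider where 4 can go in row 3.
  r3c2 is out (column 2 already has a 4).
  r3c3 is out (box 1 already has a 4).
  r3c4 is out (column 4 already has a 4).
  So the only cell in row 3 that can hold 4 is r3c6.
  So r3c6 = 4.
For r5c4:
  Row 5 already contains {1, 2, 3, 4, 5, 7, 8, 9}.
  Column 4 already contains {2, 3, 4, 5, 8, 9}.
  Its 3×3 block (box 5) already contains {1, 2, 3, 4, 5, 7, 8}.
  The only value from 1–9 not eliminated is 6, so r5c4 = 6.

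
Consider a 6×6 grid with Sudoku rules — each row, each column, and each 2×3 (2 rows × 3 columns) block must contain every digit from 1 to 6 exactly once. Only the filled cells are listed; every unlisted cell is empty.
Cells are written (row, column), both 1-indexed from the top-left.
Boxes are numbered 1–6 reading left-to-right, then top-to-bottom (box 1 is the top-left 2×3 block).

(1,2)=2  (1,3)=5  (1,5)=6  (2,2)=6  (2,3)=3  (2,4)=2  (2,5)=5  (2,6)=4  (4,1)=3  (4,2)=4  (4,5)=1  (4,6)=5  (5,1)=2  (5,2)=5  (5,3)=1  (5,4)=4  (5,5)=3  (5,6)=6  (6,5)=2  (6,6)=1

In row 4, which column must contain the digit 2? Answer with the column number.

3

Consider where 2 can go in row 4.
(4,4) is out (column 4 already has a 2).
So the only cell in row 4 that can hold 2 is (4,3).
That is column 3.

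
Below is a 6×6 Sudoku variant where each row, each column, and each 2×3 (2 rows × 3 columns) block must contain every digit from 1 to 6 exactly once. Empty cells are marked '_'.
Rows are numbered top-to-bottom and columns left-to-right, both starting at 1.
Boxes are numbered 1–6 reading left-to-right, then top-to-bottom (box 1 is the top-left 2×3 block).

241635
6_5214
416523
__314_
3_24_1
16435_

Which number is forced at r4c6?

Row 4 already contains {1, 3, 4}.
Column 6 already contains {1, 3, 4, 5}.
Its 2×3 block (box 4) already contains {1, 2, 3, 4, 5}.
The only value from 1–6 not eliminated is 6, so r4c6 = 6.

6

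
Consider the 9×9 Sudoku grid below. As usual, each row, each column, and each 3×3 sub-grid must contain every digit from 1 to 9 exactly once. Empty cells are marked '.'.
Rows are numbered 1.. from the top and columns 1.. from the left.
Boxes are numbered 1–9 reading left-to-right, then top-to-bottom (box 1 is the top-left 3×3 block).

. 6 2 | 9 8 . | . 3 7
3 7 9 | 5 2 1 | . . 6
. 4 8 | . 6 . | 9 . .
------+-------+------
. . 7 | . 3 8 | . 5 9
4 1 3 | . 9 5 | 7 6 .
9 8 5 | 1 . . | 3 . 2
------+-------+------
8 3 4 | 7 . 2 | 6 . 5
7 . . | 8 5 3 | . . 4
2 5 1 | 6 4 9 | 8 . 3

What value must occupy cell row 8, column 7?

2

Cell row 8, column 7 itself could take any of {1, 2} by direct elimination.
Consider where 2 can go in column 7.
row 1, column 7 is out (row 1 already has a 2).
row 2, column 7 is out (row 2 already has a 2).
row 4, column 7 is out (box 6 already has a 2).
So the only cell in column 7 that can hold 2 is row 8, column 7.
Therefore row 8, column 7 = 2.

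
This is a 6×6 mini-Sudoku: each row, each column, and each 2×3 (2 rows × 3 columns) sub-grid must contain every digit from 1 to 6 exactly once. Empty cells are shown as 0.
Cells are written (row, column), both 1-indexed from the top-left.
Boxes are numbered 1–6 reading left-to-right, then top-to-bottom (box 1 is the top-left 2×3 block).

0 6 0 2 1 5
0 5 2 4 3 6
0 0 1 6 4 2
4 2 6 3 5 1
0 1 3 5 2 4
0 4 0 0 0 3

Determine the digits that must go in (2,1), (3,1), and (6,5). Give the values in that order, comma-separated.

For (2,1):
  Row 2 already contains {2, 3, 4, 5, 6}.
  Column 1 already contains {4}.
  Its 2×3 block (box 1) already contains {2, 5, 6}.
  The only value from 1–6 not eliminated is 1, so (2,1) = 1.
For (3,1):
  Consider where 5 can go in box 3.
  (3,2) is out (column 2 already has a 5).
  So the only cell in box 3 that can hold 5 is (3,1).
  So (3,1) = 5.
For (6,5):
  Row 6 already contains {3, 4}.
  Column 5 already contains {1, 2, 3, 4, 5}.
  Its 2×3 block (box 6) already contains {2, 3, 4, 5}.
  The only value from 1–6 not eliminated is 6, so (6,5) = 6.

1,5,6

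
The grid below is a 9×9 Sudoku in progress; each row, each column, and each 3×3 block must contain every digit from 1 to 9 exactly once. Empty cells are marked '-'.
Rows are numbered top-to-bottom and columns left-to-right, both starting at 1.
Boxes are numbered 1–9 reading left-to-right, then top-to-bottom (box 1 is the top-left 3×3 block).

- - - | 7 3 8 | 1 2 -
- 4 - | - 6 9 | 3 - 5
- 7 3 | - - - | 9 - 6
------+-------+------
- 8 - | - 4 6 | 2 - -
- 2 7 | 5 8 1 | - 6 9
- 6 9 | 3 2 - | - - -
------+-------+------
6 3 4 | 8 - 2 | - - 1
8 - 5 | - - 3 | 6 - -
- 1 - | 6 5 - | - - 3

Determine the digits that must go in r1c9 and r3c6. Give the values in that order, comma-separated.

For r1c9:
  Row 1 already contains {1, 2, 3, 7, 8}.
  Column 9 already contains {1, 3, 5, 6, 9}.
  Its 3×3 block (box 3) already contains {1, 2, 3, 5, 6, 9}.
  The only value from 1–9 not eliminated is 4, so r1c9 = 4.
For r3c6:
  Consider where 5 can go in column 6.
  r6c6 is out (box 5 already has a 5).
  r9c6 is out (row 9 already has a 5).
  So the only cell in column 6 that can hold 5 is r3c6.
  So r3c6 = 5.

4,5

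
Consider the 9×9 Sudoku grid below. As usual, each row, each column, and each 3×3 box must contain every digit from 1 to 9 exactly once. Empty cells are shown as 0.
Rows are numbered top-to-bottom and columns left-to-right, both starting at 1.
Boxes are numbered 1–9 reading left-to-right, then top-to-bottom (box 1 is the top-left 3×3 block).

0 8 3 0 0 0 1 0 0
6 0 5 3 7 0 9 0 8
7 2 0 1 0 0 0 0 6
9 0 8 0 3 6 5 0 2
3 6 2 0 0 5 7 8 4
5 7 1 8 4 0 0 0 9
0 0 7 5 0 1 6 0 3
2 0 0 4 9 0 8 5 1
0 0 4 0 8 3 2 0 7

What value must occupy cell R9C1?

1

Row 9 already contains {2, 3, 4, 7, 8}.
Column 1 already contains {2, 3, 5, 6, 7, 9}.
Its 3×3 block (box 7) already contains {2, 4, 7}.
The only value from 1–9 not eliminated is 1, so R9C1 = 1.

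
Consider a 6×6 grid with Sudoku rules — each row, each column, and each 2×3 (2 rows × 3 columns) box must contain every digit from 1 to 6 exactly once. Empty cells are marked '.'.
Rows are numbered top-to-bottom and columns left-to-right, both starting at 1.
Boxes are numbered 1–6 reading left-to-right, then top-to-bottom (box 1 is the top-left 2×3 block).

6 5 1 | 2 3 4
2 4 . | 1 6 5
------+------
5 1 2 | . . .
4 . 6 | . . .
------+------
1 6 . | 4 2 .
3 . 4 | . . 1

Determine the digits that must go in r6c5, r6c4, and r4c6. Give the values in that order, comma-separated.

For r6c5:
  Row 6 already contains {1, 3, 4}.
  Column 5 already contains {2, 3, 6}.
  Its 2×3 block (box 6) already contains {1, 2, 4}.
  The only value from 1–6 not eliminated is 5, so r6c5 = 5.
For r6c4:
  Consider where 6 can go in box 6.
  r5c6 is out (row 5 already has a 6).
  r6c5 is out (column 5 already has a 6).
  So the only cell in box 6 that can hold 6 is r6c4.
  So r6c4 = 6.
For r4c6:
  Consider where 2 can go in row 4.
  r4c2 is out (box 3 already has a 2).
  r4c4 is out (column 4 already has a 2).
  r4c5 is out (column 5 already has a 2).
  So the only cell in row 4 that can hold 2 is r4c6.
  So r4c6 = 2.

5,6,2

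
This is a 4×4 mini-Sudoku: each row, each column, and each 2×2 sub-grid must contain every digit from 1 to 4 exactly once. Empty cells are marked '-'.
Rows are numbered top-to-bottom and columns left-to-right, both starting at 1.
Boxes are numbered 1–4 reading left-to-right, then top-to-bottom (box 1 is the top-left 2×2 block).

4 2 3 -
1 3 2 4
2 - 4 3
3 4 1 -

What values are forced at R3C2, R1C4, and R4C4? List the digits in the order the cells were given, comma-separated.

For R3C2:
  Row 3 already contains {2, 3, 4}.
  Column 2 already contains {2, 3, 4}.
  Its 2×2 block (box 3) already contains {2, 3, 4}.
  The only value from 1–4 not eliminated is 1, so R3C2 = 1.
For R1C4:
  Row 1 already contains {2, 3, 4}.
  Column 4 already contains {3, 4}.
  Its 2×2 block (box 2) already contains {2, 3, 4}.
  The only value from 1–4 not eliminated is 1, so R1C4 = 1.
For R4C4:
  Row 4 already contains {1, 3, 4}.
  Column 4 already contains {3, 4}.
  Its 2×2 block (box 4) already contains {1, 3, 4}.
  The only value from 1–4 not eliminated is 2, so R4C4 = 2.

1,1,2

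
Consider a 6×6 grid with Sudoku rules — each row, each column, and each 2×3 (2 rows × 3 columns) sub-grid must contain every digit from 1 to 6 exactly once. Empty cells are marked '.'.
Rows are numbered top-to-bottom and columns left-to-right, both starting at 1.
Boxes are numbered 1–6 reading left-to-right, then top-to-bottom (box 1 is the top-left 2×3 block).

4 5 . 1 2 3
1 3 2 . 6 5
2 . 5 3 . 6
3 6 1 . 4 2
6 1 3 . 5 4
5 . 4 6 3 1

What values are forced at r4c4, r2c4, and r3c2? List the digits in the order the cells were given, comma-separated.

For r4c4:
  Row 4 already contains {1, 2, 3, 4, 6}.
  Column 4 already contains {1, 3, 6}.
  Its 2×3 block (box 4) already contains {2, 3, 4, 6}.
  The only value from 1–6 not eliminated is 5, so r4c4 = 5.
For r2c4:
  Row 2 already contains {1, 2, 3, 5, 6}.
  Column 4 already contains {1, 3, 6}.
  Its 2×3 block (box 2) already contains {1, 2, 3, 5, 6}.
  The only value from 1–6 not eliminated is 4, so r2c4 = 4.
For r3c2:
  Row 3 already contains {2, 3, 5, 6}.
  Column 2 already contains {1, 3, 5, 6}.
  Its 2×3 block (box 3) already contains {1, 2, 3, 5, 6}.
  The only value from 1–6 not eliminated is 4, so r3c2 = 4.

5,4,4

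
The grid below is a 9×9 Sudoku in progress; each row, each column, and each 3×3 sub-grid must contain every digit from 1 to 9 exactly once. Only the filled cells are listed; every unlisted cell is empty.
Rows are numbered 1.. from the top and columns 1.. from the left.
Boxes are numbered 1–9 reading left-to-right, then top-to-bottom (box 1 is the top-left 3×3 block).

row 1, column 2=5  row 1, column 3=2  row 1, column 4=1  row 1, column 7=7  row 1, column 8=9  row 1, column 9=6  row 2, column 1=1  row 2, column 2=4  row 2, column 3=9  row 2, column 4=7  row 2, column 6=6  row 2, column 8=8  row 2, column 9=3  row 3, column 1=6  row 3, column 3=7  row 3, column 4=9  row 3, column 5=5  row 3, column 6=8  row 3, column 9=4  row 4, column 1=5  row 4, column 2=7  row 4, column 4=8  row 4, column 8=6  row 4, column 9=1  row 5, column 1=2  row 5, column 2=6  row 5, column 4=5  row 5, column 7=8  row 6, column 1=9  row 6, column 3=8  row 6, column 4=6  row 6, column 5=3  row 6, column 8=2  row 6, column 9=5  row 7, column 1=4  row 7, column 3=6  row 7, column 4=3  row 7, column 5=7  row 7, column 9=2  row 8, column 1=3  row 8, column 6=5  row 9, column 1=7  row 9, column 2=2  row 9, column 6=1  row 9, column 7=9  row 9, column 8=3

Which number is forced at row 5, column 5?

1

Cell row 5, column 5 itself could take any of {1, 4, 9} by direct elimination.
Consider where 1 can go in box 5.
row 4, column 5 is out (row 4 already has a 1).
row 4, column 6 is out (row 4 already has a 1).
row 5, column 6 is out (column 6 already has a 1).
row 6, column 6 is out (column 6 already has a 1).
So the only cell in box 5 that can hold 1 is row 5, column 5.
Therefore row 5, column 5 = 1.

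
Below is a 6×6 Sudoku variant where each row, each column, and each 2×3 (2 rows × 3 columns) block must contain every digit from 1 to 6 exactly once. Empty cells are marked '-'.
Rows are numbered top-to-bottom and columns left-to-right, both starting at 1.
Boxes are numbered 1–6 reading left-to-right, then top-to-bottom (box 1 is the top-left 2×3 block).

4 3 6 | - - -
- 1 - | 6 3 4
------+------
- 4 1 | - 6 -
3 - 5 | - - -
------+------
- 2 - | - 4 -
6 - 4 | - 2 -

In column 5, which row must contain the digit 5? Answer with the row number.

1

Consider where 5 can go in column 5.
r4c5 is out (row 4 already has a 5).
So the only cell in column 5 that can hold 5 is r1c5.
That is row 1.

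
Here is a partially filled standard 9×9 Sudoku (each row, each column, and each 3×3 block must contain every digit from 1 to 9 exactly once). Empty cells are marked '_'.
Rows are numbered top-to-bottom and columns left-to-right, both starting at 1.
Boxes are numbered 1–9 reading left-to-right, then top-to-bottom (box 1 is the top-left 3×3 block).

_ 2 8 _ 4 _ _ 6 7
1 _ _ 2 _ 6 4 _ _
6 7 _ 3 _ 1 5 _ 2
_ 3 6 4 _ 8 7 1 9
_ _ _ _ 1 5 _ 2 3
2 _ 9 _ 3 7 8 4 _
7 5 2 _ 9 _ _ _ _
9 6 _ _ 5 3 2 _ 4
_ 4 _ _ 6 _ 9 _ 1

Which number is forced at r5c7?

Row 5 already contains {1, 2, 3, 5}.
Column 7 already contains {2, 4, 5, 7, 8, 9}.
Its 3×3 block (box 6) already contains {1, 2, 3, 4, 7, 8, 9}.
The only value from 1–9 not eliminated is 6, so r5c7 = 6.

6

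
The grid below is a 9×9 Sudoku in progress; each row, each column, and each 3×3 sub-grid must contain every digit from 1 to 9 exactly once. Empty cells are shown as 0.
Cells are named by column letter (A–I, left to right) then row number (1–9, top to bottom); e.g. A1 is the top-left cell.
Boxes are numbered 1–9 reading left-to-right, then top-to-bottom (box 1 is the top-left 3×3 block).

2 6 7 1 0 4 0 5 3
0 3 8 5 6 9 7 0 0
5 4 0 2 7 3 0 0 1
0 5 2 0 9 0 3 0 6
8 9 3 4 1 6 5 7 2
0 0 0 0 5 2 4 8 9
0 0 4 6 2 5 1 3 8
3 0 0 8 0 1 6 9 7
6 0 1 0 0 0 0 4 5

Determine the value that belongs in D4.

Row 4 already contains {2, 3, 5, 6, 9}.
Column D already contains {1, 2, 4, 5, 6, 8}.
Its 3×3 block (box 5) already contains {1, 2, 4, 5, 6, 9}.
The only value from 1–9 not eliminated is 7, so D4 = 7.

7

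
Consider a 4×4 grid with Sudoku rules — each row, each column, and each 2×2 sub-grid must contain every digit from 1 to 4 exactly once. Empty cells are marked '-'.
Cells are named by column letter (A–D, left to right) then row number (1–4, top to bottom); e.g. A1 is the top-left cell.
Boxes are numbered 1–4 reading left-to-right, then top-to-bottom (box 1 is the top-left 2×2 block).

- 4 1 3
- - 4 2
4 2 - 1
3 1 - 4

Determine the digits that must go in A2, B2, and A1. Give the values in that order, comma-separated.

For A2:
  Row 2 already contains {2, 4}.
  Column A already contains {3, 4}.
  Its 2×2 block (box 1) already contains {4}.
  The only value from 1–4 not eliminated is 1, so A2 = 1.
For B2:
  Row 2 already contains {2, 4}.
  Column B already contains {1, 2, 4}.
  Its 2×2 block (box 1) already contains {4}.
  The only value from 1–4 not eliminated is 3, so B2 = 3.
For A1:
  Row 1 already contains {1, 3, 4}.
  Column A already contains {3, 4}.
  Its 2×2 block (box 1) already contains {4}.
  The only value from 1–4 not eliminated is 2, so A1 = 2.

1,3,2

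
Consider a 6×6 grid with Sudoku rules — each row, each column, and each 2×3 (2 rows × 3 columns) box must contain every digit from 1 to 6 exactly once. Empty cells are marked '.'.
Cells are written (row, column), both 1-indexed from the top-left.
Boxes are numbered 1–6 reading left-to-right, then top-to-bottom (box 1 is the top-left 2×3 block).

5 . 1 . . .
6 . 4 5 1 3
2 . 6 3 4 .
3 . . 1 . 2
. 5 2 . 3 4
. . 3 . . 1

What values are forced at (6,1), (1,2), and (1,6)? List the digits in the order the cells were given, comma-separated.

4,3,6

For (6,1):
  Row 6 already contains {1, 3}.
  Column 1 already contains {2, 3, 5, 6}.
  Its 2×3 block (box 5) already contains {2, 3, 5}.
  The only value from 1–6 not eliminated is 4, so (6,1) = 4.
For (1,2):
  Consider where 3 can go in column 2.
  (2,2) is out (row 2 already has a 3).
  (3,2) is out (row 3 already has a 3).
  (4,2) is out (row 4 already has a 3).
  (6,2) is out (row 6 already has a 3).
  So the only cell in column 2 that can hold 3 is (1,2).
  So (1,2) = 3.
For (1,6):
  Row 1 already contains {1, 5}.
  Column 6 already contains {1, 2, 3, 4}.
  Its 2×3 block (box 2) already contains {1, 3, 5}.
  The only value from 1–6 not eliminated is 6, so (1,6) = 6.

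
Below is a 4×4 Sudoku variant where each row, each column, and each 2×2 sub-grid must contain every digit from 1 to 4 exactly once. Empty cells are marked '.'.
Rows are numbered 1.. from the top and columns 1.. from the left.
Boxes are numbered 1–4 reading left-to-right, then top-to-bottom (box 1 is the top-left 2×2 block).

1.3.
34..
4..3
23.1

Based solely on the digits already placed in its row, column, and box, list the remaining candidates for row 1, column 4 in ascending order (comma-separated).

2,4

Row 1 already contains {1, 3}.
Column 4 already contains {1, 3}.
Its 2×2 block (box 2) already contains {3}.
Removing those from 1–4 leaves {2, 4} as the candidates for row 1, column 4.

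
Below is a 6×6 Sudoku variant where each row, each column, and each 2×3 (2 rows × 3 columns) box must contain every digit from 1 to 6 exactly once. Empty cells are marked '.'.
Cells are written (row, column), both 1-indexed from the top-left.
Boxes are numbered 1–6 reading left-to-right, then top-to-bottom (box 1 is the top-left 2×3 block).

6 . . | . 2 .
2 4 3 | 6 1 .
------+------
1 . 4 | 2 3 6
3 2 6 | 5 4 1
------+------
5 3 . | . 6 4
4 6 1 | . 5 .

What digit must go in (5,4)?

1

Row 5 already contains {3, 4, 5, 6}.
Column 4 already contains {2, 5, 6}.
Its 2×3 block (box 6) already contains {4, 5, 6}.
The only value from 1–6 not eliminated is 1, so (5,4) = 1.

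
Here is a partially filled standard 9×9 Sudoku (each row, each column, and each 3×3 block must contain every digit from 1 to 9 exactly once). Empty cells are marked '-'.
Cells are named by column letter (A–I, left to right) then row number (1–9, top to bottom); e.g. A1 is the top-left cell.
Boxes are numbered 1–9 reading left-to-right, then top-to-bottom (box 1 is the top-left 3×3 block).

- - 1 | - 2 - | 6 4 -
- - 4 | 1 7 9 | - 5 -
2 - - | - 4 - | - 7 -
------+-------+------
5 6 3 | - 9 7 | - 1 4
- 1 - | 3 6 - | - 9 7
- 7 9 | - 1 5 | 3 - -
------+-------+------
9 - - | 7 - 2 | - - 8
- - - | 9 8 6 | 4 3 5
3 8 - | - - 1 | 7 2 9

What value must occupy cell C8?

7

Cell C8 itself could take any of {2, 7} by direct elimination.
Consider where 7 can go in column C.
C3 is out (row 3 already has a 7).
C5 is out (row 5 already has a 7).
C7 is out (row 7 already has a 7).
C9 is out (row 9 already has a 7).
So the only cell in column C that can hold 7 is C8.
Therefore C8 = 7.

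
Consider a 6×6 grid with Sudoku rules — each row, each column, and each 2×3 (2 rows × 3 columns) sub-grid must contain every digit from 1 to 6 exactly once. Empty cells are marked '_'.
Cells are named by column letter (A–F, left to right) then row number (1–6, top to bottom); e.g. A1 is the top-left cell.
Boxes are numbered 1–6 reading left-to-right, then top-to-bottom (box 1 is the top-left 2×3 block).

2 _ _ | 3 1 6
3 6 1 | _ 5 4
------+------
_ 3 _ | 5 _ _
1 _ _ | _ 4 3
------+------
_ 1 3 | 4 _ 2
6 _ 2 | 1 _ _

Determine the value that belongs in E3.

Cell E3 itself could take any of {2, 6} by direct elimination.
Consider where 2 can go in column E.
E5 is out (row 5 already has a 2).
E6 is out (row 6 already has a 2).
So the only cell in column E that can hold 2 is E3.
Therefore E3 = 2.

2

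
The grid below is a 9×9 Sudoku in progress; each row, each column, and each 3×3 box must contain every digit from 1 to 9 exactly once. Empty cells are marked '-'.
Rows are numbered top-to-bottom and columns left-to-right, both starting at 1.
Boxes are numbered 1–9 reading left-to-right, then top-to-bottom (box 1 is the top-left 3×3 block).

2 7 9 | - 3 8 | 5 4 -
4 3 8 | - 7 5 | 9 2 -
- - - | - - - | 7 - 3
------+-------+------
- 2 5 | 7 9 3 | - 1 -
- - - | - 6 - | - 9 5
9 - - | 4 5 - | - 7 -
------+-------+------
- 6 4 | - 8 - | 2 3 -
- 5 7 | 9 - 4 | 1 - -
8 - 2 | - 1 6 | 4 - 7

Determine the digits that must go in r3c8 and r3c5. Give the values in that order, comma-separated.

For r3c8:
  Consider where 8 can go in row 3.
  r3c1 is out (column 1 already has a 8). r3c2 is out (box 1 already has a 8). r3c3 is out (column 3 already has a 8). r3c4 is out (box 2 already has a 8). The remaining empty cells in row 3 are similarly blocked.
  So the only cell in row 3 that can hold 8 is r3c8.
  So r3c8 = 8.
For r3c5:
  Consider where 4 can go in box 2.
  r1c4 is out (row 1 already has a 4).
  r2c4 is out (row 2 already has a 4).
  r3c4 is out (column 4 already has a 4).
  r3c6 is out (column 6 already has a 4).
  So the only cell in box 2 that can hold 4 is r3c5.
  So r3c5 = 4.

8,4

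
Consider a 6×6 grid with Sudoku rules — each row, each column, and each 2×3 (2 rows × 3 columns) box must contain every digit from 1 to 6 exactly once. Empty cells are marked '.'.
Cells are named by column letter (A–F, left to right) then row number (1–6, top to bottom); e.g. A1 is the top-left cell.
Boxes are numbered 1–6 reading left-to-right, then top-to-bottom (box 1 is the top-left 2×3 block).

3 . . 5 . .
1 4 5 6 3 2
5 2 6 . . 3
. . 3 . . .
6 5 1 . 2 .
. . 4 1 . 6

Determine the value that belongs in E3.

1

Cell E3 itself could take any of {1, 4} by direct elimination.
Consider where 1 can go in row 3.
D3 is out (column D already has a 1).
So the only cell in row 3 that can hold 1 is E3.
Therefore E3 = 1.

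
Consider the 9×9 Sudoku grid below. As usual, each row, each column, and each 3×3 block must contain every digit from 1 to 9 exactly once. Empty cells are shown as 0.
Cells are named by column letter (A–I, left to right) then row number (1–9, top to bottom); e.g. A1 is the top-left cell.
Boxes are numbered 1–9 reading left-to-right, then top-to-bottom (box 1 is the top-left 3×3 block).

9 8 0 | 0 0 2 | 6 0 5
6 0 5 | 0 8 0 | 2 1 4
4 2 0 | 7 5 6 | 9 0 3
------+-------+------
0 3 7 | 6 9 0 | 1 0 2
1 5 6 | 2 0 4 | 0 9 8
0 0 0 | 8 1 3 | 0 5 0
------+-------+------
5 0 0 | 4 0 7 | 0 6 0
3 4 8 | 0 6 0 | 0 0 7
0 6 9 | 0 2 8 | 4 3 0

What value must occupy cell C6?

Cell C6 itself could take any of {2, 4} by direct elimination.
Consider where 4 can go in row 6.
A6 is out (column A already has a 4).
B6 is out (column B already has a 4).
G6 is out (column G already has a 4).
I6 is out (column I already has a 4).
So the only cell in row 6 that can hold 4 is C6.
Therefore C6 = 4.

4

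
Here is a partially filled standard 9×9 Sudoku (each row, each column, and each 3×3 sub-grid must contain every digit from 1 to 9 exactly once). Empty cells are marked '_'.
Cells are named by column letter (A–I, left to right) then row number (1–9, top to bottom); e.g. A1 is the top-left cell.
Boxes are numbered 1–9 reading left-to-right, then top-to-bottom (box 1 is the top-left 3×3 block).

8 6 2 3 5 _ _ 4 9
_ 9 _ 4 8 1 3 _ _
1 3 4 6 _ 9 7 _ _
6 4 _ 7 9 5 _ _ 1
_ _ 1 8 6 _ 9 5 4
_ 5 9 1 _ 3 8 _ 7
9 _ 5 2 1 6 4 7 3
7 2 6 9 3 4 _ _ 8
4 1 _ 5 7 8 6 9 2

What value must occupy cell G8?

5

Cell G8 itself could take any of {1, 5} by direct elimination.
Consider where 5 can go in row 8.
H8 is out (column H already has a 5).
So the only cell in row 8 that can hold 5 is G8.
Therefore G8 = 5.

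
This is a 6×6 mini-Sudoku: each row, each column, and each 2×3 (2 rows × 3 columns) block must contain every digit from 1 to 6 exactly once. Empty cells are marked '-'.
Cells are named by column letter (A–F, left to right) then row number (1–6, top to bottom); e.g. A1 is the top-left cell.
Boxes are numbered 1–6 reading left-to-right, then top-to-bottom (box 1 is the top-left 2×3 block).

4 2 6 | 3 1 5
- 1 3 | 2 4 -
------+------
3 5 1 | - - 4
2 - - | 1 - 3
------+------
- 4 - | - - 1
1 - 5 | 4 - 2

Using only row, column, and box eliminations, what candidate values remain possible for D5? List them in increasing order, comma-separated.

5,6

Row 5 already contains {1, 4}.
Column D already contains {1, 2, 3, 4}.
Its 2×3 block (box 6) already contains {1, 2, 4}.
Removing those from 1–6 leaves {5, 6} as the candidates for D5.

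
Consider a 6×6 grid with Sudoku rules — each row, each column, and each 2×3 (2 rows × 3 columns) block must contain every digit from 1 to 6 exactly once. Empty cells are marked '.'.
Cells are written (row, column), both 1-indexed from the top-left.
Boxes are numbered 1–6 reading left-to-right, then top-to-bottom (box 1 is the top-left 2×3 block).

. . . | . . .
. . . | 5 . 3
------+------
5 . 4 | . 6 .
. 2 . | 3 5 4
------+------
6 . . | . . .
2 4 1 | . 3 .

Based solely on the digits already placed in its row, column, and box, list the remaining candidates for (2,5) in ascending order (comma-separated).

1,2,4

Row 2 already contains {3, 5}.
Column 5 already contains {3, 5, 6}.
Its 2×3 block (box 2) already contains {3, 5}.
Removing those from 1–6 leaves {1, 2, 4} as the candidates for (2,5).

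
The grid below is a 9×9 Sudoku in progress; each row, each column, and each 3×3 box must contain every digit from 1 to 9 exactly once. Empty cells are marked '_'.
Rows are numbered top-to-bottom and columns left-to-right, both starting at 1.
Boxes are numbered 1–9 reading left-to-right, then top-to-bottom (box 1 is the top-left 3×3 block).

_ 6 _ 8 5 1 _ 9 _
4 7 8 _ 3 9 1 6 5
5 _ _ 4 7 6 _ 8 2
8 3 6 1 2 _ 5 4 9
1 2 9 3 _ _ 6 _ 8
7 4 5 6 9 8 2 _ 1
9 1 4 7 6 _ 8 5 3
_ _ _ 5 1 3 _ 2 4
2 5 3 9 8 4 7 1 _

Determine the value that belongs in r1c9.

7

Row 1 already contains {1, 5, 6, 8, 9}.
Column 9 already contains {1, 2, 3, 4, 5, 8, 9}.
Its 3×3 block (box 3) already contains {1, 2, 5, 6, 8, 9}.
The only value from 1–9 not eliminated is 7, so r1c9 = 7.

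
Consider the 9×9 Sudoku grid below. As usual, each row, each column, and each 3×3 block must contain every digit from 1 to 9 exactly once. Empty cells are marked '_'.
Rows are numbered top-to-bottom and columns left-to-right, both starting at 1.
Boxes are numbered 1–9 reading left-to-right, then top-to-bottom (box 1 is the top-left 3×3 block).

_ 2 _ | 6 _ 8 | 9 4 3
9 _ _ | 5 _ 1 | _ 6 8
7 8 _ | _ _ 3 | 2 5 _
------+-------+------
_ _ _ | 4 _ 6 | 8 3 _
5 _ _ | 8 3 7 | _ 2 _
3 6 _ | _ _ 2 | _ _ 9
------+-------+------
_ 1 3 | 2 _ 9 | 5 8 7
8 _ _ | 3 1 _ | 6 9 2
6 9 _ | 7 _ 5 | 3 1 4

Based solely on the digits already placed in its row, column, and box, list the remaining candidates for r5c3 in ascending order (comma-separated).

Row 5 already contains {2, 3, 5, 7, 8}.
Column 3 already contains {3}.
Its 3×3 block (box 4) already contains {3, 5, 6}.
Removing those from 1–9 leaves {1, 4, 9} as the candidates for r5c3.

1,4,9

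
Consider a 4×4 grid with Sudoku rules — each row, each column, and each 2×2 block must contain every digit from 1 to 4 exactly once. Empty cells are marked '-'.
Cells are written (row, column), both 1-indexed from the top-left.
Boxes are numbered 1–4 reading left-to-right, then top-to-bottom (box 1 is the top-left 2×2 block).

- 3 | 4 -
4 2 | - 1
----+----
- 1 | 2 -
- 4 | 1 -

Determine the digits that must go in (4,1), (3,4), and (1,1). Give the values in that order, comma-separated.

2,4,1

For (4,1):
  Consider where 2 can go in box 3.
  (3,1) is out (row 3 already has a 2).
  So the only cell in box 3 that can hold 2 is (4,1).
  So (4,1) = 2.
For (3,4):
  Consider where 4 can go in box 4.
  (4,4) is out (row 4 already has a 4).
  So the only cell in box 4 that can hold 4 is (3,4).
  So (3,4) = 4.
For (1,1):
  Row 1 already contains {3, 4}.
  Column 1 already contains {4}.
  Its 2×2 block (box 1) already contains {2, 3, 4}.
  The only value from 1–4 not eliminated is 1, so (1,1) = 1.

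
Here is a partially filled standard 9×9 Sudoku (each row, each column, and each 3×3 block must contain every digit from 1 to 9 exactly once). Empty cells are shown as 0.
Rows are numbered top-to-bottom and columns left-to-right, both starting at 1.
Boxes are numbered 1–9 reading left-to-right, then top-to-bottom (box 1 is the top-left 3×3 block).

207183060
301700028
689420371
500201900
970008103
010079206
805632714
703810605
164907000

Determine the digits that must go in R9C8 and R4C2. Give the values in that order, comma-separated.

For R9C8:
  Consider where 3 can go in column 8.
  R4C8 is out (box 6 already has a 3).
  R5C8 is out (row 5 already has a 3).
  R6C8 is out (box 6 already has a 3).
  R8C8 is out (row 8 already has a 3).
  So the only cell in column 8 that can hold 3 is R9C8.
  So R9C8 = 3.
For R4C2:
  Consider where 3 can go in row 4.
  R4C3 is out (column 3 already has a 3).
  R4C5 is out (column 5 already has a 3).
  R4C8 is out (box 6 already has a 3).
  R4C9 is out (column 9 already has a 3).
  So the only cell in row 4 that can hold 3 is R4C2.
  So R4C2 = 3.

3,3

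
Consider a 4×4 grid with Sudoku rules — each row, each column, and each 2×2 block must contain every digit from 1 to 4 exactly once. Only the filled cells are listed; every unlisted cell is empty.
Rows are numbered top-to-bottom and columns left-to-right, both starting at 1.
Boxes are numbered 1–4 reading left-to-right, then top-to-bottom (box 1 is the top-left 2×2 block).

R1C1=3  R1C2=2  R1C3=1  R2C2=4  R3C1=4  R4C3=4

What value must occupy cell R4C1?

2

Cell R4C1 itself could take any of {1, 2} by direct elimination.
Consider where 2 can go in box 3.
R3C2 is out (column 2 already has a 2).
R4C2 is out (column 2 already has a 2).
So the only cell in box 3 that can hold 2 is R4C1.
Therefore R4C1 = 2.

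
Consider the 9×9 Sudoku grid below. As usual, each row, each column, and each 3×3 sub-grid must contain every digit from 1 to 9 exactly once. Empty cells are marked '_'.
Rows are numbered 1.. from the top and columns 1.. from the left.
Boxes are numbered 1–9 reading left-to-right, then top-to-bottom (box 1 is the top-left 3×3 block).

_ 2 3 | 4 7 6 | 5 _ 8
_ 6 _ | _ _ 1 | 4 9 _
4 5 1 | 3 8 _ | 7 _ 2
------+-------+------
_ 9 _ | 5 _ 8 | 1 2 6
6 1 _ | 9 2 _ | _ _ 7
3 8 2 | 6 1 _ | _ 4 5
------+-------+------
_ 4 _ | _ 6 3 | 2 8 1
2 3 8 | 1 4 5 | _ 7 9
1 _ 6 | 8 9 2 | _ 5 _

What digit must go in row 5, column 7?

8

Cell row 5, column 7 itself could take any of {3, 8} by direct elimination.
Consider where 8 can go in box 6.
row 5, column 8 is out (column 8 already has a 8).
row 6, column 7 is out (row 6 already has a 8).
So the only cell in box 6 that can hold 8 is row 5, column 7.
Therefore row 5, column 7 = 8.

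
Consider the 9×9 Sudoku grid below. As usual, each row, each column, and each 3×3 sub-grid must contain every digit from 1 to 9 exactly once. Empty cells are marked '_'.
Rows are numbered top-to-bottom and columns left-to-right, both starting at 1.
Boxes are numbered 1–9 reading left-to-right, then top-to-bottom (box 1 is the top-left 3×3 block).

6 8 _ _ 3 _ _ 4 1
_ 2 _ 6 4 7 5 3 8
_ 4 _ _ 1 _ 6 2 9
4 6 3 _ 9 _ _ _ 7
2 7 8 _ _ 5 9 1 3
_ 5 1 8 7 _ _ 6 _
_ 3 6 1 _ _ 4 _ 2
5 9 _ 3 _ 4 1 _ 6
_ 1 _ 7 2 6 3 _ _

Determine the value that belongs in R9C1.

Row 9 already contains {1, 2, 3, 6, 7}.
Column 1 already contains {2, 4, 5, 6}.
Its 3×3 block (box 7) already contains {1, 3, 5, 6, 9}.
The only value from 1–9 not eliminated is 8, so R9C1 = 8.

8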